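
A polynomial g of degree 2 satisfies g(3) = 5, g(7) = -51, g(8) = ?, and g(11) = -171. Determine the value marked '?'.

The 3 known points determine the degree-2 polynomial uniquely.
Write g(t) = at^2 + bt + c. Substituting each data point gives a linear system:
  9a + 3b + c = 5
  49a + 7b + c = -51
  121a + 11b + c = -171
Solving the system yields a = -2, b = 6, c = 5.
So g(t) = -2t^2 + 6t + 5.
Then g(8) = -75.

-75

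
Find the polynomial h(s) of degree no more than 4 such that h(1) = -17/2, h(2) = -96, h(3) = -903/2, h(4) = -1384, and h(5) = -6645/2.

Write h(s) = as^4 + bs^3 + cs^2 + ds + e. Substituting each data point gives a linear system:
  a + b + c + d + e = -17/2
  16a + 8b + 4c + 2d + e = -96
  81a + 27b + 9c + 3d + e = -903/2
  256a + 64b + 16c + 4d + e = -1384
  625a + 125b + 25c + 5d + e = -6645/2
Solving the system yields a = -5, b = -3/2, c = 0, d = -2, e = 0.
So h(s) = -5s^4 - (3/2)s^3 - 2s.
Check: h(3) = -903/2. ✓

h(s) = -5s^4 - (3/2)s^3 - 2s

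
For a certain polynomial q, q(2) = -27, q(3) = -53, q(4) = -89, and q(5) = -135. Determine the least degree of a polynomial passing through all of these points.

Forward differences of the values at n = 2, 3, 4, 5:
  q  : -27  -53  -89  -135
  Δ  : -26  -36  -46
  Δ^2: -10  -10
  Δ^3: 0
The second differences are constant (-10) and nonzero, while all higher differences vanish, so the minimal degree is 2.

2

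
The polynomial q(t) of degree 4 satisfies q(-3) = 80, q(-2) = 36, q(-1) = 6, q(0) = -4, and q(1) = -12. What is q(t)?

Using the Lagrange interpolation formula with nodes -3, -2, -1, 0, 1:
  L_0(t) = (t + 2)(t + 1)t(t - 1) / 24
  L_1(t) = (t + 3)(t + 1)t(t - 1) / -6
  L_2(t) = (t + 3)(t + 2)t(t - 1) / 4
  L_3(t) = (t + 3)(t + 2)(t + 1)(t - 1) / -6
  L_4(t) = (t + 3)(t + 2)(t + 1)t / 24
Then q(t) = 80·L_0(t) + 36·L_1(t) + 6·L_2(t) - 4·L_3(t) - 12·L_4(t).
Expanding and collecting terms gives q(t) = -t^4 - 5t^3 + 2t^2 - 4t - 4.
Check: q(-3) = 80. ✓

q(t) = -t^4 - 5t^3 + 2t^2 - 4t - 4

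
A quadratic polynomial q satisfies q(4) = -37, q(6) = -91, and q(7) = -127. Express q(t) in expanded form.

q(t) = -3t^2 + 3t - 1

Write q(t) = at^2 + bt + c. Substituting each data point gives a linear system:
  16a + 4b + c = -37
  36a + 6b + c = -91
  49a + 7b + c = -127
Solving the system yields a = -3, b = 3, c = -1.
So q(t) = -3t^2 + 3t - 1.
Check: q(4) = -37. ✓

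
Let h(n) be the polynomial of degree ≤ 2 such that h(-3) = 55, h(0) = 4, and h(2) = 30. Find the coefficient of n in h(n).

Write h(n) = an^2 + bn + c. Substituting each data point gives a linear system:
  9a - 3b + c = 55
  c = 4
  4a + 2b + c = 30
Solving the system yields a = 6, b = 1, c = 4.
So h(n) = 6n^2 + n + 4.
The coefficient of n is 1.

1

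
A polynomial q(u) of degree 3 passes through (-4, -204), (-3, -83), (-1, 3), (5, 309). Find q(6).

Write q(u) = au^3 + bu^2 + cu + d. Substituting each data point gives a linear system:
  -64a + 16b - 4c + d = -204
  -27a + 9b - 3c + d = -83
  -a + b - c + d = 3
  125a + 25b + 5c + d = 309
Solving the system yields a = 3, b = -2, c = -4, d = 4.
So q(u) = 3u³ - 2u² - 4u + 4.
Then q(6) = 556.

556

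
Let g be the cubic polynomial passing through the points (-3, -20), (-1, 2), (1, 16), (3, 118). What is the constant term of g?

4

Write g(s) = as^3 + bs^2 + cs + d. Substituting each data point gives a linear system:
  -27a + 9b - 3c + d = -20
  -a + b - c + d = 2
  a + b + c + d = 16
  27a + 9b + 3c + d = 118
Solving the system yields a = 2, b = 5, c = 5, d = 4.
So g(s) = 2s^3 + 5s^2 + 5s + 4.
The constant term is 4.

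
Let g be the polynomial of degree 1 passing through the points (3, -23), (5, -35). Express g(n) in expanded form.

Write g(n) = an + b. Substituting each data point gives a linear system:
  3a + b = -23
  5a + b = -35
Solving the system yields a = -6, b = -5.
So g(n) = -6n - 5.
Check: g(3) = -23. ✓

g(n) = -6n - 5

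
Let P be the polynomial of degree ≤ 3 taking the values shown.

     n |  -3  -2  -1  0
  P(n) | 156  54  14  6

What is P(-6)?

1134

Forward differences of the values at n = -3, -2, -1, 0:
  P  : 156  54  14  6
  Δ  : -102  -40  -8
  Δ^2: 62  32
  Δ^3: -30
The third differences are constant, confirming degree 3.
Interpolating (Newton forward form) and evaluating at n = -6 gives P(-6) = 1134.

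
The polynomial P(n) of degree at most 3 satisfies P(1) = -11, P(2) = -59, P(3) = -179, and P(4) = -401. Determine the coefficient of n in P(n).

5

Write P(n) = an^3 + bn^2 + cn + d. Substituting each data point gives a linear system:
  a + b + c + d = -11
  8a + 4b + 2c + d = -59
  27a + 9b + 3c + d = -179
  64a + 16b + 4c + d = -401
Solving the system yields a = -5, b = -6, c = 5, d = -5.
So P(n) = -5n^3 - 6n^2 + 5n - 5.
The coefficient of n is 5.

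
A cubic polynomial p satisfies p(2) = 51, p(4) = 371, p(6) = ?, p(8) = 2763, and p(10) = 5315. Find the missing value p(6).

On equispaced nodes a degree-3 polynomial has vanishing fourth forward difference, so
  p(2) - 4·p(4) + 6·p(6) - 4·p(8) + p(10) = 0.
Substituting the known values and solving for p(6):
  6·p(6) = 7170
  p(6) = 1195.

1195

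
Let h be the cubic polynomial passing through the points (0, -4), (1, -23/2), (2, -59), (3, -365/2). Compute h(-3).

277/2

Write h(t) = at^3 + bt^2 + ct + d. Substituting each data point gives a linear system:
  d = -4
  a + b + c + d = -23/2
  8a + 4b + 2c + d = -59
  27a + 9b + 3c + d = -365/2
Solving the system yields a = -6, b = -2, c = 1/2, d = -4.
So h(t) = -6t^3 - 2t^2 + (1/2)t - 4.
Then h(-3) = 277/2.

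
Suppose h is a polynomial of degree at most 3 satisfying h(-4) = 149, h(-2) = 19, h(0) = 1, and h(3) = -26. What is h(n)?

h(n) = -2n^3 + 2n^2 + 3n + 1

Using the Lagrange interpolation formula with nodes -4, -2, 0, 3:
  L_0(n) = (n + 2)n(n - 3) / -56
  L_1(n) = (n + 4)n(n - 3) / 20
  L_2(n) = (n + 4)(n + 2)(n - 3) / -24
  L_3(n) = (n + 4)(n + 2)n / 105
Then h(n) = 149·L_0(n) + 19·L_1(n) + 1·L_2(n) - 26·L_3(n).
Expanding and collecting terms gives h(n) = -2n^3 + 2n^2 + 3n + 1.
Check: h(3) = -26. ✓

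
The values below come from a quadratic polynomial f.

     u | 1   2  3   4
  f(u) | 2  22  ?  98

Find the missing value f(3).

54

The 3 known points determine the degree-2 polynomial uniquely.
Write f(u) = au^2 + bu + c. Substituting each data point gives a linear system:
  a + b + c = 2
  4a + 2b + c = 22
  16a + 4b + c = 98
Solving the system yields a = 6, b = 2, c = -6.
So f(u) = 6u² + 2u - 6.
Then f(3) = 54.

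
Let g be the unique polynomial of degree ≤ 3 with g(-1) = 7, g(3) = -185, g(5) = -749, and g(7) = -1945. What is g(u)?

g(u) = -5u^3 - 4u^2 - 5u + 1

Using the Lagrange interpolation formula with nodes -1, 3, 5, 7:
  L_0(u) = (u - 3)(u - 5)(u - 7) / -192
  L_1(u) = (u + 1)(u - 5)(u - 7) / 32
  L_2(u) = (u + 1)(u - 3)(u - 7) / -24
  L_3(u) = (u + 1)(u - 3)(u - 5) / 64
Then g(u) = 7·L_0(u) - 185·L_1(u) - 749·L_2(u) - 1945·L_3(u).
Expanding and collecting terms gives g(u) = -5u^3 - 4u^2 - 5u + 1.
Check: g(3) = -185. ✓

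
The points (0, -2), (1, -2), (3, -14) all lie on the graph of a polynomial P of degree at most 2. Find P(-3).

-26

Write P(n) = an^2 + bn + c. Substituting each data point gives a linear system:
  c = -2
  a + b + c = -2
  9a + 3b + c = -14
Solving the system yields a = -2, b = 2, c = -2.
So P(n) = -2n^2 + 2n - 2.
Then P(-3) = -26.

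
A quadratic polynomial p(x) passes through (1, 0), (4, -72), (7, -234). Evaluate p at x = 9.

Using the Lagrange interpolation formula with nodes 1, 4, 7:
  L_0(x) = (x - 4)(x - 7) / 18
  L_1(x) = (x - 1)(x - 7) / -9
  L_2(x) = (x - 1)(x - 4) / 18
Then p(x) = 0·L_0(x) - 72·L_1(x) - 234·L_2(x).
Expanding and collecting terms gives p(x) = -5x² + x + 4.
Evaluating at x = 9: p(9) = -392.

-392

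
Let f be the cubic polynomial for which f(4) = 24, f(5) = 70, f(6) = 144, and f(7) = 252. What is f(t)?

Using the Lagrange interpolation formula with nodes 4, 5, 6, 7:
  L_0(t) = (t - 5)(t - 6)(t - 7) / -6
  L_1(t) = (t - 4)(t - 6)(t - 7) / 2
  L_2(t) = (t - 4)(t - 5)(t - 7) / -2
  L_3(t) = (t - 4)(t - 5)(t - 6) / 6
Then f(t) = 24·L_0(t) + 70·L_1(t) + 144·L_2(t) + 252·L_3(t).
Expanding and collecting terms gives f(t) = t^3 - t^2 - 6t.
Check: f(5) = 70. ✓

f(t) = t^3 - t^2 - 6t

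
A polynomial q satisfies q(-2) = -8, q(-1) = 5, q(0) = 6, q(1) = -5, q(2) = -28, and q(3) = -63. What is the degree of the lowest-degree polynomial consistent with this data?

2

Forward differences of the values at n = -2, -1, 0, 1, 2, 3:
  q  : -8  5  6  -5  -28  -63
  Δ  : 13  1  -11  -23  -35
  Δ^2: -12  -12  -12  -12
  Δ^3: 0  0  0
  Δ^4: 0  0
  Δ^5: 0
The second differences are constant (-12) and nonzero, while all higher differences vanish, so the minimal degree is 2.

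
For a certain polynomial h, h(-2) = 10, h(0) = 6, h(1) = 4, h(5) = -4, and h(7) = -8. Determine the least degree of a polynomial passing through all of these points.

Divided differences on the nodes -2, 0, 1, 5, 7:
  order 0: 10  6  4  -4  -8
  order 1: -2  -2  -2  -2
  order 2: 0  0  0
  order 3: 0  0
  order 4: 0
The order-1 divided differences are all -2 (nonzero) and every higher order vanishes, so the data lies on a polynomial of degree exactly 1.

1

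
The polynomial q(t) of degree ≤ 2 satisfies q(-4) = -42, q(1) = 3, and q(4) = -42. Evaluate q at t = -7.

-141

Using the Lagrange interpolation formula with nodes -4, 1, 4:
  L_0(t) = (t - 1)(t - 4) / 40
  L_1(t) = (t + 4)(t - 4) / -15
  L_2(t) = (t + 4)(t - 1) / 24
Then q(t) = -42·L_0(t) + 3·L_1(t) - 42·L_2(t).
Expanding and collecting terms gives q(t) = -3t^2 + 6.
Evaluating at t = -7: q(-7) = -141.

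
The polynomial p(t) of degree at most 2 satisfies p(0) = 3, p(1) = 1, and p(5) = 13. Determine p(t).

p(t) = t^2 - 3t + 3

Write p(t) = at^2 + bt + c. Substituting each data point gives a linear system:
  c = 3
  a + b + c = 1
  25a + 5b + c = 13
Solving the system yields a = 1, b = -3, c = 3.
So p(t) = t² - 3t + 3.
Check: p(5) = 13. ✓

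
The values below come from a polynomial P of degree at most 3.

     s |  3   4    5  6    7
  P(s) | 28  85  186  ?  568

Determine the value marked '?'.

On equispaced nodes a degree-3 polynomial has vanishing fourth forward difference, so
  P(3) - 4·P(4) + 6·P(5) - 4·P(6) + P(7) = 0.
Substituting the known values and solving for P(6):
  -4·P(6) = -1372
  P(6) = 343.

343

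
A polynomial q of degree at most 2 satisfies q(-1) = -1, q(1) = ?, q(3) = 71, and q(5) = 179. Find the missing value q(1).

On equispaced nodes a degree-2 polynomial has vanishing third forward difference, so
  - q(-1) + 3·q(1) - 3·q(3) + q(5) = 0.
Substituting the known values and solving for q(1):
  3·q(1) = 33
  q(1) = 11.

11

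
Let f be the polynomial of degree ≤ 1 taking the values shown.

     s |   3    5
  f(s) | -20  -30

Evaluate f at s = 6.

-35

Write f(s) = as + b. Substituting each data point gives a linear system:
  3a + b = -20
  5a + b = -30
Solving the system yields a = -5, b = -5.
So f(s) = -5s - 5.
Then f(6) = -35.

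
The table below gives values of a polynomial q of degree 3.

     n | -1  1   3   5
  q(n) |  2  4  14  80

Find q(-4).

-91

Forward differences of the values at n = -1, 1, 3, 5:
  q  : 2  4  14  80
  Δ  : 2  10  66
  Δ^2: 8  56
  Δ^3: 48
The third differences are constant, confirming degree 3.
Interpolating (Newton forward form) and evaluating at n = -4 gives q(-4) = -91.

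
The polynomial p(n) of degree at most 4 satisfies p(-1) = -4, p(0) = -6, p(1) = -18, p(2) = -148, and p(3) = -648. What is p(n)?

Using the Lagrange interpolation formula with nodes -1, 0, 1, 2, 3:
  L_0(n) = n(n - 1)(n - 2)(n - 3) / 24
  L_1(n) = (n + 1)(n - 1)(n - 2)(n - 3) / -6
  L_2(n) = (n + 1)n(n - 2)(n - 3) / 4
  L_3(n) = (n + 1)n(n - 1)(n - 3) / -6
  L_4(n) = (n + 1)n(n - 1)(n - 2) / 24
Then p(n) = -4·L_0(n) - 6·L_1(n) - 18·L_2(n) - 148·L_3(n) - 648·L_4(n).
Expanding and collecting terms gives p(n) = -6n⁴ - 6n³ + n² - n - 6.
Check: p(-1) = -4. ✓

p(n) = -6n^4 - 6n^3 + n^2 - n - 6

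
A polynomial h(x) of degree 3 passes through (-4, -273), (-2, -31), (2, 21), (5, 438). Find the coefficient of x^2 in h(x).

Write h(x) = ax^3 + bx^2 + cx + d. Substituting each data point gives a linear system:
  -64a + 16b - 4c + d = -273
  -8a + 4b - 2c + d = -31
  8a + 4b + 2c + d = 21
  125a + 25b + 5c + d = 438
Solving the system yields a = 4, b = -2, c = -3, d = 3.
So h(x) = 4x³ - 2x² - 3x + 3.
The coefficient of x^2 is -2.

-2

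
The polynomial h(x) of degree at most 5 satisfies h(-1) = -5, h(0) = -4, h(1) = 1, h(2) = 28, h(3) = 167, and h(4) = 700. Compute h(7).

12883

Forward differences of the values at x = -1, 0, 1, 2, 3, 4:
  h  : -5  -4  1  28  167  700
  Δ  : 1  5  27  139  533
  Δ^2: 4  22  112  394
  Δ^3: 18  90  282
  Δ^4: 72  192
  Δ^5: 120
The fifth differences are constant, confirming degree 5.
Interpolating (Newton forward form) and evaluating at x = 7 gives h(7) = 12883.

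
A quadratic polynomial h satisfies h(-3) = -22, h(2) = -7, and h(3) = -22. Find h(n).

h(n) = -3n^2 + 5

Write h(n) = an^2 + bn + c. Substituting each data point gives a linear system:
  9a - 3b + c = -22
  4a + 2b + c = -7
  9a + 3b + c = -22
Solving the system yields a = -3, b = 0, c = 5.
So h(n) = -3n^2 + 5.
Check: h(2) = -7. ✓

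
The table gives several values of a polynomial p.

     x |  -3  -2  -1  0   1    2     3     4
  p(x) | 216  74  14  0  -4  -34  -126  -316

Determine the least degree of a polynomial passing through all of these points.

3

Forward differences of the values at x = -3, -2, -1, 0, 1, 2, 3, 4:
  p  : 216  74  14  0  -4  -34  -126  -316
  Δ  : -142  -60  -14  -4  -30  -92  -190
  Δ^2: 82  46  10  -26  -62  -98
  Δ^3: -36  -36  -36  -36  -36
  Δ^4: 0  0  0  0
  Δ^5: 0  0  0
  Δ^6: 0  0
  Δ^7: 0
The third differences are constant (-36) and nonzero, while all higher differences vanish, so the minimal degree is 3.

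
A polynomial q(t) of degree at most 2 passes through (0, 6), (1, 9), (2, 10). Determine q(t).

q(t) = -t^2 + 4t + 6

Using the Lagrange interpolation formula with nodes 0, 1, 2:
  L_0(t) = (t - 1)(t - 2) / 2
  L_1(t) = t(t - 2) / -1
  L_2(t) = t(t - 1) / 2
Then q(t) = 6·L_0(t) + 9·L_1(t) + 10·L_2(t).
Expanding and collecting terms gives q(t) = -t^2 + 4t + 6.
Check: q(1) = 9. ✓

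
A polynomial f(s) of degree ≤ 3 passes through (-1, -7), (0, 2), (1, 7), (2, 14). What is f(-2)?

Write f(s) = as^3 + bs^2 + cs + d. Substituting each data point gives a linear system:
  -a + b - c + d = -7
  d = 2
  a + b + c + d = 7
  8a + 4b + 2c + d = 14
Solving the system yields a = 1, b = -2, c = 6, d = 2.
So f(s) = s³ - 2s² + 6s + 2.
Then f(-2) = -26.

-26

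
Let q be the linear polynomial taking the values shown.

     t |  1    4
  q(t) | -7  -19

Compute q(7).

-31

Using the Lagrange interpolation formula with nodes 1, 4:
  L_0(t) = (t - 4) / -3
  L_1(t) = (t - 1) / 3
Then q(t) = -7·L_0(t) - 19·L_1(t).
Expanding and collecting terms gives q(t) = -4t - 3.
Evaluating at t = 7: q(7) = -31.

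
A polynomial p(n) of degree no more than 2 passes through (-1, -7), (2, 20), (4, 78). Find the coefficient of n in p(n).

5

Write p(n) = an^2 + bn + c. Substituting each data point gives a linear system:
  a - b + c = -7
  4a + 2b + c = 20
  16a + 4b + c = 78
Solving the system yields a = 4, b = 5, c = -6.
So p(n) = 4n² + 5n - 6.
The coefficient of n is 5.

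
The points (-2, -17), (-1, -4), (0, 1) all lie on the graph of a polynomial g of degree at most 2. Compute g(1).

-2

Using the Lagrange interpolation formula with nodes -2, -1, 0:
  L_0(t) = (t + 1)t / 2
  L_1(t) = (t + 2)t / -1
  L_2(t) = (t + 2)(t + 1) / 2
Then g(t) = -17·L_0(t) - 4·L_1(t) + 1·L_2(t).
Expanding and collecting terms gives g(t) = -4t^2 + t + 1.
Evaluating at t = 1: g(1) = -2.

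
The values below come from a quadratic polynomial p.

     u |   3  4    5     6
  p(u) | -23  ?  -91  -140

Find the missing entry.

The 3 known points determine the degree-2 polynomial uniquely.
Write p(u) = au^2 + bu + c. Substituting each data point gives a linear system:
  9a + 3b + c = -23
  25a + 5b + c = -91
  36a + 6b + c = -140
Solving the system yields a = -5, b = 6, c = 4.
So p(u) = -5u^2 + 6u + 4.
Then p(4) = -52.

-52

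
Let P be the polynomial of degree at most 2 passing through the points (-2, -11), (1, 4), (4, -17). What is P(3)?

-6

Using the Lagrange interpolation formula with nodes -2, 1, 4:
  L_0(x) = (x - 1)(x - 4) / 18
  L_1(x) = (x + 2)(x - 4) / -9
  L_2(x) = (x + 2)(x - 1) / 18
Then P(x) = -11·L_0(x) + 4·L_1(x) - 17·L_2(x).
Expanding and collecting terms gives P(x) = -2x^2 + 3x + 3.
Evaluating at x = 3: P(3) = -6.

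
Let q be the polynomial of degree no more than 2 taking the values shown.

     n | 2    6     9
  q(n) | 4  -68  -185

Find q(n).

q(n) = -3n^2 + 6n + 4

Using the Lagrange interpolation formula with nodes 2, 6, 9:
  L_0(n) = (n - 6)(n - 9) / 28
  L_1(n) = (n - 2)(n - 9) / -12
  L_2(n) = (n - 2)(n - 6) / 21
Then q(n) = 4·L_0(n) - 68·L_1(n) - 185·L_2(n).
Expanding and collecting terms gives q(n) = -3n² + 6n + 4.
Check: q(9) = -185. ✓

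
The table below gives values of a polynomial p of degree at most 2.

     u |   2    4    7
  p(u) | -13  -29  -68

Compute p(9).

Using the Lagrange interpolation formula with nodes 2, 4, 7:
  L_0(u) = (u - 4)(u - 7) / 10
  L_1(u) = (u - 2)(u - 7) / -6
  L_2(u) = (u - 2)(u - 4) / 15
Then p(u) = -13·L_0(u) - 29·L_1(u) - 68·L_2(u).
Expanding and collecting terms gives p(u) = -u^2 - 2u - 5.
Evaluating at u = 9: p(9) = -104.

-104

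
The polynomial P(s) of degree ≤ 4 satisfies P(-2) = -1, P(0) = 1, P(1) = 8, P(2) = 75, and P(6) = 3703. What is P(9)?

Write P(s) = as^4 + bs^3 + cs^2 + ds + e. Substituting each data point gives a linear system:
  16a - 8b + 4c - 2d + e = -1
  e = 1
  a + b + c + d + e = 8
  16a + 8b + 4c + 2d + e = 75
  1296a + 216b + 36c + 6d + e = 3703
Solving the system yields a = 2, b = 5, c = 1, d = -1, e = 1.
So P(s) = 2s^4 + 5s^3 + s^2 - s + 1.
Then P(9) = 16840.

16840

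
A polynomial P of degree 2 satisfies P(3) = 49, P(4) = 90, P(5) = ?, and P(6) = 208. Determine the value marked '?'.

The 3 known points determine the degree-2 polynomial uniquely.
Write P(t) = at^2 + bt + c. Substituting each data point gives a linear system:
  9a + 3b + c = 49
  16a + 4b + c = 90
  36a + 6b + c = 208
Solving the system yields a = 6, b = -1, c = -2.
So P(t) = 6t^2 - t - 2.
Then P(5) = 143.

143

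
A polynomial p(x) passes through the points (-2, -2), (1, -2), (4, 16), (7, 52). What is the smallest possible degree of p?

Forward differences of the values at x = -2, 1, 4, 7:
  p  : -2  -2  16  52
  Δ  : 0  18  36
  Δ^2: 18  18
  Δ^3: 0
The second differences are constant (18) and nonzero, while all higher differences vanish, so the minimal degree is 2.

2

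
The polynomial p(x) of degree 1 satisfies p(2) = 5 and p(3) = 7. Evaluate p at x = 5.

11

Using the Lagrange interpolation formula with nodes 2, 3:
  L_0(x) = (x - 3) / -1
  L_1(x) = (x - 2) / 1
Then p(x) = 5·L_0(x) + 7·L_1(x).
Expanding and collecting terms gives p(x) = 2x + 1.
Evaluating at x = 5: p(5) = 11.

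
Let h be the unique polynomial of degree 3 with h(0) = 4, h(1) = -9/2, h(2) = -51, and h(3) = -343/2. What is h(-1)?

Using the Lagrange interpolation formula with nodes 0, 1, 2, 3:
  L_0(s) = (s - 1)(s - 2)(s - 3) / -6
  L_1(s) = s(s - 2)(s - 3) / 2
  L_2(s) = s(s - 1)(s - 3) / -2
  L_3(s) = s(s - 1)(s - 2) / 6
Then h(s) = 4·L_0(s) - 9/2·L_1(s) - 51·L_2(s) - 343/2·L_3(s).
Expanding and collecting terms gives h(s) = -6s^3 - s^2 - (3/2)s + 4.
Evaluating at s = -1: h(-1) = 21/2.

21/2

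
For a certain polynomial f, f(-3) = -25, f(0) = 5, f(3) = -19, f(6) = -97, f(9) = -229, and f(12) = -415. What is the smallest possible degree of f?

Forward differences of the values at u = -3, 0, 3, 6, 9, 12:
  f  : -25  5  -19  -97  -229  -415
  Δ  : 30  -24  -78  -132  -186
  Δ^2: -54  -54  -54  -54
  Δ^3: 0  0  0
  Δ^4: 0  0
  Δ^5: 0
The second differences are constant (-54) and nonzero, while all higher differences vanish, so the minimal degree is 2.

2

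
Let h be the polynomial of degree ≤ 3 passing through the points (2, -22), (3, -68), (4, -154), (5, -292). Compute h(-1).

Forward differences of the values at t = 2, 3, 4, 5:
  h  : -22  -68  -154  -292
  Δ  : -46  -86  -138
  Δ^2: -40  -52
  Δ^3: -12
The third differences are constant, confirming degree 3.
Interpolating (Newton forward form) and evaluating at t = -1 gives h(-1) = -4.

-4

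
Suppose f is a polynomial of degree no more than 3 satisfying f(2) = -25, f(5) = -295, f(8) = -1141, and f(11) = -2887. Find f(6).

-497

Write f(t) = at^3 + bt^2 + ct + d. Substituting each data point gives a linear system:
  8a + 4b + 2c + d = -25
  125a + 25b + 5c + d = -295
  512a + 64b + 8c + d = -1141
  1331a + 121b + 11c + d = -2887
Solving the system yields a = -2, b = -2, c = 2, d = -5.
So f(t) = -2t^3 - 2t^2 + 2t - 5.
Then f(6) = -497.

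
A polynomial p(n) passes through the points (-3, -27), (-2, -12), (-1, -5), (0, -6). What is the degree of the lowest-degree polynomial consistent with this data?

2

Forward differences of the values at n = -3, -2, -1, 0:
  p  : -27  -12  -5  -6
  Δ  : 15  7  -1
  Δ^2: -8  -8
  Δ^3: 0
The second differences are constant (-8) and nonzero, while all higher differences vanish, so the minimal degree is 2.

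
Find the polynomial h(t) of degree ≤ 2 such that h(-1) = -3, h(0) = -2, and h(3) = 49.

Write h(t) = at^2 + bt + c. Substituting each data point gives a linear system:
  a - b + c = -3
  c = -2
  9a + 3b + c = 49
Solving the system yields a = 4, b = 5, c = -2.
So h(t) = 4t^2 + 5t - 2.
Check: h(0) = -2. ✓

h(t) = 4t^2 + 5t - 2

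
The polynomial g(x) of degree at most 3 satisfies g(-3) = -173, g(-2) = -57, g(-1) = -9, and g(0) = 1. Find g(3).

103

Using the Lagrange interpolation formula with nodes -3, -2, -1, 0:
  L_0(x) = (x + 2)(x + 1)x / -6
  L_1(x) = (x + 3)(x + 1)x / 2
  L_2(x) = (x + 3)(x + 2)x / -2
  L_3(x) = (x + 3)(x + 2)(x + 1) / 6
Then g(x) = -173·L_0(x) - 57·L_1(x) - 9·L_2(x) + 1·L_3(x).
Expanding and collecting terms gives g(x) = 5x^3 - 4x^2 + x + 1.
Evaluating at x = 3: g(3) = 103.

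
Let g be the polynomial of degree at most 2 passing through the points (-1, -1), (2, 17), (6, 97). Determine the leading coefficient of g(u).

2

Write g(u) = au^2 + bu + c. Substituting each data point gives a linear system:
  a - b + c = -1
  4a + 2b + c = 17
  36a + 6b + c = 97
Solving the system yields a = 2, b = 4, c = 1.
So g(u) = 2u² + 4u + 1.
The leading coefficient is 2.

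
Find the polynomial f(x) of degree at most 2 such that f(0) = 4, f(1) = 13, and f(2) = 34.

Using the Lagrange interpolation formula with nodes 0, 1, 2:
  L_0(x) = (x - 1)(x - 2) / 2
  L_1(x) = x(x - 2) / -1
  L_2(x) = x(x - 1) / 2
Then f(x) = 4·L_0(x) + 13·L_1(x) + 34·L_2(x).
Expanding and collecting terms gives f(x) = 6x^2 + 3x + 4.
Check: f(1) = 13. ✓

f(x) = 6x^2 + 3x + 4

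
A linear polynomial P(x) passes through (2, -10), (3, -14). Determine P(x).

P(x) = -4x - 2

Using the Lagrange interpolation formula with nodes 2, 3:
  L_0(x) = (x - 3) / -1
  L_1(x) = (x - 2) / 1
Then P(x) = -10·L_0(x) - 14·L_1(x).
Expanding and collecting terms gives P(x) = -4x - 2.
Check: P(2) = -10. ✓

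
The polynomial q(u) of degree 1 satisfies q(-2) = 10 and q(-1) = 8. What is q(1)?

4

Using the Lagrange interpolation formula with nodes -2, -1:
  L_0(u) = (u + 1) / -1
  L_1(u) = (u + 2) / 1
Then q(u) = 10·L_0(u) + 8·L_1(u).
Expanding and collecting terms gives q(u) = -2u + 6.
Evaluating at u = 1: q(1) = 4.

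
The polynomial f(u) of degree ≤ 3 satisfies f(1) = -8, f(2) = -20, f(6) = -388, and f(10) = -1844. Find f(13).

-4112

Write f(u) = au^3 + bu^2 + cu + d. Substituting each data point gives a linear system:
  a + b + c + d = -8
  8a + 4b + 2c + d = -20
  216a + 36b + 6c + d = -388
  1000a + 100b + 10c + d = -1844
Solving the system yields a = -2, b = 2, c = -4, d = -4.
So f(u) = -2u^3 + 2u^2 - 4u - 4.
Then f(13) = -4112.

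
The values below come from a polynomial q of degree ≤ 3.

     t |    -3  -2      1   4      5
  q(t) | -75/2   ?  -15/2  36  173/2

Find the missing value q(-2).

The 4 known points determine the degree-3 polynomial uniquely.
Write q(t) = at^3 + bt^2 + ct + d. Substituting each data point gives a linear system:
  -27a + 9b - 3c + d = -75/2
  a + b + c + d = -15/2
  64a + 16b + 4c + d = 36
  125a + 25b + 5c + d = 173/2
Solving the system yields a = 1, b = -1, c = -3/2, d = -6.
So q(t) = t^3 - t^2 - (3/2)t - 6.
Then q(-2) = -15.

-15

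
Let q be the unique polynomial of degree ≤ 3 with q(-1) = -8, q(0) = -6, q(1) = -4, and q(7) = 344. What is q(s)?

q(s) = s^3 + s - 6

Write q(s) = as^3 + bs^2 + cs + d. Substituting each data point gives a linear system:
  -a + b - c + d = -8
  d = -6
  a + b + c + d = -4
  343a + 49b + 7c + d = 344
Solving the system yields a = 1, b = 0, c = 1, d = -6.
So q(s) = s^3 + s - 6.
Check: q(0) = -6. ✓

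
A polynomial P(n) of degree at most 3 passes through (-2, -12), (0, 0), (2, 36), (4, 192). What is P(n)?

Using the Lagrange interpolation formula with nodes -2, 0, 2, 4:
  L_0(n) = n(n - 2)(n - 4) / -48
  L_1(n) = (n + 2)(n - 2)(n - 4) / 16
  L_2(n) = (n + 2)n(n - 4) / -16
  L_3(n) = (n + 2)n(n - 2) / 48
Then P(n) = -12·L_0(n) + 0·L_1(n) + 36·L_2(n) + 192·L_3(n).
Expanding and collecting terms gives P(n) = 2n^3 + 3n^2 + 4n.
Check: P(0) = 0. ✓

P(n) = 2n^3 + 3n^2 + 4n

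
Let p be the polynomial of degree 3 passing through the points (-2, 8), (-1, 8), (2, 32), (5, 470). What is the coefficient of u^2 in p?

Write p(u) = au^3 + bu^2 + cu + d. Substituting each data point gives a linear system:
  -8a + 4b - 2c + d = 8
  -a + b - c + d = 8
  8a + 4b + 2c + d = 32
  125a + 25b + 5c + d = 470
Solving the system yields a = 3, b = 5, c = -6, d = 0.
So p(u) = 3u^3 + 5u^2 - 6u.
The coefficient of u^2 is 5.

5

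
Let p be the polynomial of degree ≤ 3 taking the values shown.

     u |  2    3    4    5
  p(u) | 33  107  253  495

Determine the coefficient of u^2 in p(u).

0

Write p(u) = au^3 + bu^2 + cu + d. Substituting each data point gives a linear system:
  8a + 4b + 2c + d = 33
  27a + 9b + 3c + d = 107
  64a + 16b + 4c + d = 253
  125a + 25b + 5c + d = 495
Solving the system yields a = 4, b = 0, c = -2, d = 5.
So p(u) = 4u^3 - 2u + 5.
The coefficient of u^2 is 0.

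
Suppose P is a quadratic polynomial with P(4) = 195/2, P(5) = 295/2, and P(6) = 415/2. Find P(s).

Write P(s) = as^2 + bs + c. Substituting each data point gives a linear system:
  16a + 4b + c = 195/2
  25a + 5b + c = 295/2
  36a + 6b + c = 415/2
Solving the system yields a = 5, b = 5, c = -5/2.
So P(s) = 5s^2 + 5s - 5/2.
Check: P(6) = 415/2. ✓

P(s) = 5s^2 + 5s - 5/2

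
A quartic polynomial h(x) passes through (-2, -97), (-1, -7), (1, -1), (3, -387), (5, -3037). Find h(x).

Using the Lagrange interpolation formula with nodes -2, -1, 1, 3, 5:
  L_0(x) = (x + 1)(x - 1)(x - 3)(x - 5) / 105
  L_1(x) = (x + 2)(x - 1)(x - 3)(x - 5) / -48
  L_2(x) = (x + 2)(x + 1)(x - 3)(x - 5) / 48
  L_3(x) = (x + 2)(x + 1)(x - 1)(x - 5) / -80
  L_4(x) = (x + 2)(x + 1)(x - 1)(x - 3) / 336
Then h(x) = -97·L_0(x) - 7·L_1(x) - 1·L_2(x) - 387·L_3(x) - 3037·L_4(x).
Expanding and collecting terms gives h(x) = -5x⁴ + x³ - 2x² + 2x + 3.
Check: h(-1) = -7. ✓

h(x) = -5x^4 + x^3 - 2x^2 + 2x + 3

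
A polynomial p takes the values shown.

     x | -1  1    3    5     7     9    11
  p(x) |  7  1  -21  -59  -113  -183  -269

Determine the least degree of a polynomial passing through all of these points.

Forward differences of the values at x = -1, 1, 3, 5, 7, 9, 11:
  p  : 7  1  -21  -59  -113  -183  -269
  Δ  : -6  -22  -38  -54  -70  -86
  Δ^2: -16  -16  -16  -16  -16
  Δ^3: 0  0  0  0
  Δ^4: 0  0  0
  Δ^5: 0  0
  Δ^6: 0
The second differences are constant (-16) and nonzero, while all higher differences vanish, so the minimal degree is 2.

2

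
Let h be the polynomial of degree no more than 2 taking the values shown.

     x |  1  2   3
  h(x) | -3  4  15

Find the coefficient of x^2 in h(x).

Write h(x) = ax^2 + bx + c. Substituting each data point gives a linear system:
  a + b + c = -3
  4a + 2b + c = 4
  9a + 3b + c = 15
Solving the system yields a = 2, b = 1, c = -6.
So h(x) = 2x² + x - 6.
The leading coefficient is 2.

2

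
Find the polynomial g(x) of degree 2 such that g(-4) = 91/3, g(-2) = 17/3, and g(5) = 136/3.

g(x) = 2x^2 - (1/3)x - 3

Using the Lagrange interpolation formula with nodes -4, -2, 5:
  L_0(x) = (x + 2)(x - 5) / 18
  L_1(x) = (x + 4)(x - 5) / -14
  L_2(x) = (x + 4)(x + 2) / 63
Then g(x) = 91/3·L_0(x) + 17/3·L_1(x) + 136/3·L_2(x).
Expanding and collecting terms gives g(x) = 2x² - (1/3)x - 3.
Check: g(5) = 136/3. ✓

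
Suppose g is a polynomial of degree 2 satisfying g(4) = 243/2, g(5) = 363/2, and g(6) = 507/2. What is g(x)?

g(x) = 6x^2 + 6x + 3/2

Write g(x) = ax^2 + bx + c. Substituting each data point gives a linear system:
  16a + 4b + c = 243/2
  25a + 5b + c = 363/2
  36a + 6b + c = 507/2
Solving the system yields a = 6, b = 6, c = 3/2.
So g(x) = 6x² + 6x + 3/2.
Check: g(4) = 243/2. ✓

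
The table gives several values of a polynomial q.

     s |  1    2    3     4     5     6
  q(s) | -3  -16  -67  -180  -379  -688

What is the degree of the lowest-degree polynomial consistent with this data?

Forward differences of the values at s = 1, 2, 3, 4, 5, 6:
  q  : -3  -16  -67  -180  -379  -688
  Δ  : -13  -51  -113  -199  -309
  Δ^2: -38  -62  -86  -110
  Δ^3: -24  -24  -24
  Δ^4: 0  0
  Δ^5: 0
The third differences are constant (-24) and nonzero, while all higher differences vanish, so the minimal degree is 3.

3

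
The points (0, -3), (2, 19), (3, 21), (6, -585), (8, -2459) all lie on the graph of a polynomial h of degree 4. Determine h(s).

Write h(s) = as^4 + bs^3 + cs^2 + ds + e. Substituting each data point gives a linear system:
  e = -3
  16a + 8b + 4c + 2d + e = 19
  81a + 27b + 9c + 3d + e = 21
  1296a + 216b + 36c + 6d + e = -585
  4096a + 512b + 64c + 8d + e = -2459
Solving the system yields a = -1, b = 3, c = 1, d = 5, e = -3.
So h(s) = -s^4 + 3s^3 + s^2 + 5s - 3.
Check: h(3) = 21. ✓

h(s) = -s^4 + 3s^3 + s^2 + 5s - 3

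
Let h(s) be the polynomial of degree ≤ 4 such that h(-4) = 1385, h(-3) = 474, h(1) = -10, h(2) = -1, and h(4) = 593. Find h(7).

7424

Using the Lagrange interpolation formula with nodes -4, -3, 1, 2, 4:
  L_0(s) = (s + 3)(s - 1)(s - 2)(s - 4) / 240
  L_1(s) = (s + 4)(s - 1)(s - 2)(s - 4) / -140
  L_2(s) = (s + 4)(s + 3)(s - 2)(s - 4) / 60
  L_3(s) = (s + 4)(s + 3)(s - 1)(s - 4) / -60
  L_4(s) = (s + 4)(s + 3)(s - 1)(s - 2) / 336
Then h(s) = 1385·L_0(s) + 474·L_1(s) - 10·L_2(s) - 1·L_3(s) + 593·L_4(s).
Expanding and collecting terms gives h(s) = 4s^4 - 6s^3 - 2s^2 - 3s - 3.
Evaluating at s = 7: h(7) = 7424.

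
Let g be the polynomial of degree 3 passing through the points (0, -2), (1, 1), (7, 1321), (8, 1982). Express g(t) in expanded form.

g(t) = 4t^3 - t^2 - 2

Write g(t) = at^3 + bt^2 + ct + d. Substituting each data point gives a linear system:
  d = -2
  a + b + c + d = 1
  343a + 49b + 7c + d = 1321
  512a + 64b + 8c + d = 1982
Solving the system yields a = 4, b = -1, c = 0, d = -2.
So g(t) = 4t³ - t² - 2.
Check: g(1) = 1. ✓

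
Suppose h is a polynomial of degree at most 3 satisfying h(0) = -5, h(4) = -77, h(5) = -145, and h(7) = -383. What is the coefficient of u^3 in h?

-1

Write h(u) = au^3 + bu^2 + cu + d. Substituting each data point gives a linear system:
  d = -5
  64a + 16b + 4c + d = -77
  125a + 25b + 5c + d = -145
  343a + 49b + 7c + d = -383
Solving the system yields a = -1, b = -1, c = 2, d = -5.
So h(u) = -u³ - u² + 2u - 5.
The leading coefficient is -1.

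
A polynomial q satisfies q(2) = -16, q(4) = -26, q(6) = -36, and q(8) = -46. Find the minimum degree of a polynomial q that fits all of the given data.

1

Forward differences of the values at s = 2, 4, 6, 8:
  q  : -16  -26  -36  -46
  Δ  : -10  -10  -10
  Δ^2: 0  0
  Δ^3: 0
The first differences are constant (-10) and nonzero, while all higher differences vanish, so the minimal degree is 1.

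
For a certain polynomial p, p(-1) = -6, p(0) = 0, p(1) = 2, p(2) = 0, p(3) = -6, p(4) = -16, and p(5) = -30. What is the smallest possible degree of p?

2

Forward differences of the values at t = -1, 0, 1, 2, 3, 4, 5:
  p  : -6  0  2  0  -6  -16  -30
  Δ  : 6  2  -2  -6  -10  -14
  Δ^2: -4  -4  -4  -4  -4
  Δ^3: 0  0  0  0
  Δ^4: 0  0  0
  Δ^5: 0  0
  Δ^6: 0
The second differences are constant (-4) and nonzero, while all higher differences vanish, so the minimal degree is 2.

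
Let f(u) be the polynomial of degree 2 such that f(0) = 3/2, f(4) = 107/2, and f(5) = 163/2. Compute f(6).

231/2

Using the Lagrange interpolation formula with nodes 0, 4, 5:
  L_0(u) = (u - 4)(u - 5) / 20
  L_1(u) = u(u - 5) / -4
  L_2(u) = u(u - 4) / 5
Then f(u) = 3/2·L_0(u) + 107/2·L_1(u) + 163/2·L_2(u).
Expanding and collecting terms gives f(u) = 3u^2 + u + 3/2.
Evaluating at u = 6: f(6) = 231/2.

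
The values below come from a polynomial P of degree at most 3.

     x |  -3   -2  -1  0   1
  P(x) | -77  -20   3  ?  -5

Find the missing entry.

On equispaced nodes a degree-3 polynomial has vanishing fourth forward difference, so
  P(-3) - 4·P(-2) + 6·P(-1) - 4·P(0) + P(1) = 0.
Substituting the known values and solving for P(0):
  -4·P(0) = -16
  P(0) = 4.

4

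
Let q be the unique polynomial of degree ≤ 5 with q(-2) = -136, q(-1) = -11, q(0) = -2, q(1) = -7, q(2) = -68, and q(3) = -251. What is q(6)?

-32

Forward differences of the values at u = -2, -1, 0, 1, 2, 3:
  q  : -136  -11  -2  -7  -68  -251
  Δ  : 125  9  -5  -61  -183
  Δ^2: -116  -14  -56  -122
  Δ^3: 102  -42  -66
  Δ^4: -144  -24
  Δ^5: 120
The fifth differences are constant, confirming degree 5.
Interpolating (Newton forward form) and evaluating at u = 6 gives q(6) = -32.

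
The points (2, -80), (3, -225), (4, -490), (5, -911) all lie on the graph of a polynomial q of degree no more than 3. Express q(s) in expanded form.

Write q(s) = as^3 + bs^2 + cs + d. Substituting each data point gives a linear system:
  8a + 4b + 2c + d = -80
  27a + 9b + 3c + d = -225
  64a + 16b + 4c + d = -490
  125a + 25b + 5c + d = -911
Solving the system yields a = -6, b = -6, c = -1, d = -6.
So q(s) = -6s^3 - 6s^2 - s - 6.
Check: q(4) = -490. ✓

q(s) = -6s^3 - 6s^2 - s - 6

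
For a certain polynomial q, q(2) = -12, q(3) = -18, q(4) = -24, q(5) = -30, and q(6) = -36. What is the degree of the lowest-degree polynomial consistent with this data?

1

Forward differences of the values at u = 2, 3, 4, 5, 6:
  q  : -12  -18  -24  -30  -36
  Δ  : -6  -6  -6  -6
  Δ^2: 0  0  0
  Δ^3: 0  0
  Δ^4: 0
The first differences are constant (-6) and nonzero, while all higher differences vanish, so the minimal degree is 1.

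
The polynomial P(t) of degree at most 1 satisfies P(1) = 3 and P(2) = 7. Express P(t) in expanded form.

Write P(t) = at + b. Substituting each data point gives a linear system:
  a + b = 3
  2a + b = 7
Solving the system yields a = 4, b = -1.
So P(t) = 4t - 1.
Check: P(2) = 7. ✓

P(t) = 4t - 1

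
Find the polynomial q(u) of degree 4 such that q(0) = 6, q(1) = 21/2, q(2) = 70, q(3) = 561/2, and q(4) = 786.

q(u) = 2u^4 + 4u^3 + (3/2)u^2 - 3u + 6

Write q(u) = au^4 + bu^3 + cu^2 + du + e. Substituting each data point gives a linear system:
  e = 6
  a + b + c + d + e = 21/2
  16a + 8b + 4c + 2d + e = 70
  81a + 27b + 9c + 3d + e = 561/2
  256a + 64b + 16c + 4d + e = 786
Solving the system yields a = 2, b = 4, c = 3/2, d = -3, e = 6.
So q(u) = 2u^4 + 4u^3 + (3/2)u^2 - 3u + 6.
Check: q(3) = 561/2. ✓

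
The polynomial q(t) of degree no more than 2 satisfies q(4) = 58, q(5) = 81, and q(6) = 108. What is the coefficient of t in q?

Write q(t) = at^2 + bt + c. Substituting each data point gives a linear system:
  16a + 4b + c = 58
  25a + 5b + c = 81
  36a + 6b + c = 108
Solving the system yields a = 2, b = 5, c = 6.
So q(t) = 2t^2 + 5t + 6.
The coefficient of t is 5.

5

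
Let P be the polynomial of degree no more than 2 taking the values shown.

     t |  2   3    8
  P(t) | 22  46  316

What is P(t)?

P(t) = 5t^2 - t + 4

Write P(t) = at^2 + bt + c. Substituting each data point gives a linear system:
  4a + 2b + c = 22
  9a + 3b + c = 46
  64a + 8b + c = 316
Solving the system yields a = 5, b = -1, c = 4.
So P(t) = 5t² - t + 4.
Check: P(8) = 316. ✓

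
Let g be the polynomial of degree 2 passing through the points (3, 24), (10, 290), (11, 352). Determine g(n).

Write g(n) = an^2 + bn + c. Substituting each data point gives a linear system:
  9a + 3b + c = 24
  100a + 10b + c = 290
  121a + 11b + c = 352
Solving the system yields a = 3, b = -1, c = 0.
So g(n) = 3n^2 - n.
Check: g(11) = 352. ✓

g(n) = 3n^2 - n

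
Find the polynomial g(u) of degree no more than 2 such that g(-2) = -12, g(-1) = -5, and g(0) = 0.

g(u) = -u^2 + 4u

Using the Lagrange interpolation formula with nodes -2, -1, 0:
  L_0(u) = (u + 1)u / 2
  L_1(u) = (u + 2)u / -1
  L_2(u) = (u + 2)(u + 1) / 2
Then g(u) = -12·L_0(u) - 5·L_1(u) + 0·L_2(u).
Expanding and collecting terms gives g(u) = -u^2 + 4u.
Check: g(0) = 0. ✓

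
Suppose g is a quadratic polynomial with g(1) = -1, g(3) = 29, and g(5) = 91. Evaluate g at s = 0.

Write g(s) = as^2 + bs + c. Substituting each data point gives a linear system:
  a + b + c = -1
  9a + 3b + c = 29
  25a + 5b + c = 91
Solving the system yields a = 4, b = -1, c = -4.
So g(s) = 4s² - s - 4.
Then g(0) = -4.

-4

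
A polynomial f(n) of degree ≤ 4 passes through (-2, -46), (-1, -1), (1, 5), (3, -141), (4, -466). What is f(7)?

Using the Lagrange interpolation formula with nodes -2, -1, 1, 3, 4:
  L_0(n) = (n + 1)(n - 1)(n - 3)(n - 4) / 90
  L_1(n) = (n + 2)(n - 1)(n - 3)(n - 4) / -40
  L_2(n) = (n + 2)(n + 1)(n - 3)(n - 4) / 36
  L_3(n) = (n + 2)(n + 1)(n - 1)(n - 4) / -40
  L_4(n) = (n + 2)(n + 1)(n - 1)(n - 3) / 90
Then f(n) = -46·L_0(n) - 1·L_1(n) + 5·L_2(n) - 141·L_3(n) - 466·L_4(n).
Expanding and collecting terms gives f(n) = -2n^4 + n^3 - 2n^2 + 2n + 6.
Evaluating at n = 7: f(7) = -4537.

-4537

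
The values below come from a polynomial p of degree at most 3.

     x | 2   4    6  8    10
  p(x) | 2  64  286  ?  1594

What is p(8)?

On equispaced nodes a degree-3 polynomial has vanishing fourth forward difference, so
  p(2) - 4·p(4) + 6·p(6) - 4·p(8) + p(10) = 0.
Substituting the known values and solving for p(8):
  -4·p(8) = -3056
  p(8) = 764.

764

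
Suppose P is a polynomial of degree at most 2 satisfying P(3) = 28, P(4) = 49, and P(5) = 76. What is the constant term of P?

Write P(s) = as^2 + bs + c. Substituting each data point gives a linear system:
  9a + 3b + c = 28
  16a + 4b + c = 49
  25a + 5b + c = 76
Solving the system yields a = 3, b = 0, c = 1.
So P(s) = 3s^2 + 1.
The constant term is 1.

1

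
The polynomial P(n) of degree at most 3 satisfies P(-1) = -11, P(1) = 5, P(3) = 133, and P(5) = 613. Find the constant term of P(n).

Write P(n) = an^3 + bn^2 + cn + d. Substituting each data point gives a linear system:
  -a + b - c + d = -11
  a + b + c + d = 5
  27a + 9b + 3c + d = 133
  125a + 25b + 5c + d = 613
Solving the system yields a = 5, b = -1, c = 3, d = -2.
So P(n) = 5n³ - n² + 3n - 2.
The constant term is -2.

-2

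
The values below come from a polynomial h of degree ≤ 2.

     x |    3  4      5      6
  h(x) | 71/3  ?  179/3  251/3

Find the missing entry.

119/3

The 3 known points determine the degree-2 polynomial uniquely.
Write h(x) = ax^2 + bx + c. Substituting each data point gives a linear system:
  9a + 3b + c = 71/3
  25a + 5b + c = 179/3
  36a + 6b + c = 251/3
Solving the system yields a = 2, b = 2, c = -1/3.
So h(x) = 2x^2 + 2x - 1/3.
Then h(4) = 119/3.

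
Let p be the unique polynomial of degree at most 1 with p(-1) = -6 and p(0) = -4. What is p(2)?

0

Write p(n) = an + b. Substituting each data point gives a linear system:
  -a + b = -6
  b = -4
Solving the system yields a = 2, b = -4.
So p(n) = 2n - 4.
Then p(2) = 0.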